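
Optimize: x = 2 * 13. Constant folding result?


2 * 13 = 26 at compile time
Optimized: x = 26


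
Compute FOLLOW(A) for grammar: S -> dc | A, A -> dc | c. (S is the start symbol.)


$ ∈ FOLLOW(S). For each A -> αBβ: add FIRST(β)\{ε} to FOLLOW(B); if β nullable, add FOLLOW(A).
FOLLOW(A) = {$}


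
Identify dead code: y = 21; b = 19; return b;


y is assigned but never read
Dead: 'y = 21'


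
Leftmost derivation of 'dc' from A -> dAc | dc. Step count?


Derivation: A => dc
Steps: 1


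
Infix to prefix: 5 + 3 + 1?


left-to-right (same/higher precedence on left): tree is (+ (+ 5 3) 1)
Prefix: + + 5 3 1


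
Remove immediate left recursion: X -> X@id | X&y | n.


Left-recursive alternatives: X@id, X&y; non-recursive: n
Introduce X': X -> nX', X' -> @idX' | &yX' | ε


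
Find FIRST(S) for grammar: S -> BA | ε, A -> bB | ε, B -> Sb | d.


Per alternative of S: FIRST(BA) = {b, d}; FIRST(ε) = {ε}
FIRST(S) = {b, d, ε}


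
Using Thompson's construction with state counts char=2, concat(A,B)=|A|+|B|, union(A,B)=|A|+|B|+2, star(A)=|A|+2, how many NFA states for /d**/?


Syntax tree has 1 char leaf(s), 0 union(s), 2 star(s)
chars contribute 1×2 = 2; each union adds +2; each star adds +2
Total: 2 + 0 + 4 = 6 states


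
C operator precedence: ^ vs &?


'&' is bitwise AND (level 5); '^' is bitwise XOR (level 4)
Higher level binds tighter
'&' has higher precedence than '^'


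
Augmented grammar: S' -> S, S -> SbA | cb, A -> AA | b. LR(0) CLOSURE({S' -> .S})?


Start: S' -> .S
For each item with dot before a nonterminal B, add B -> .γ for every B-production
Closure: [S' -> .S, S -> .SbA, S -> .cb]


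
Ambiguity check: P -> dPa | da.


balanced d^n…a^n: each string has a unique parse
Unambiguous


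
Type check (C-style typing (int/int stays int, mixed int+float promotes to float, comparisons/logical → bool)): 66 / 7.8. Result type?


Operand types: int / float
Rule: mixed int/float promotes to float; int/int stays int
Result type: float


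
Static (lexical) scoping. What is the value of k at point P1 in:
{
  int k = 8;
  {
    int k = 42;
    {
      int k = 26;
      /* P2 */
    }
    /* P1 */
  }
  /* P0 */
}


k declared in the same block as P1
k = 42


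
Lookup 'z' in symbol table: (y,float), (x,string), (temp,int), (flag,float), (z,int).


Lookup 'z' → type int


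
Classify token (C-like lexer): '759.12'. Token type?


Pattern: digits with a decimal point
Type: FLOAT_LITERAL


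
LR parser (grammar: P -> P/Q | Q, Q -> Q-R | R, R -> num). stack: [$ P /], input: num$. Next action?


no handle ('P/' is not any RHS); shift 'num'
Action: shift


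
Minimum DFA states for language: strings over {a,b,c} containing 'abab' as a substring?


KMP-style automaton: 4 progress states + 1 absorbing accept = 5
Minimal DFA: 5 states


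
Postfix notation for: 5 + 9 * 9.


* has higher precedence, evaluate 9*9 first
Postfix: 5 9 9 * +


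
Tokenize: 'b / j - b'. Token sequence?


Scan left to right, longest-match per lexeme
Tokens: ID(b), OP(/), ID(j), OP(-), ID(b)


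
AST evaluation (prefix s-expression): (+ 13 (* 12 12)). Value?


Evaluate inner: (* 12 12) = 144
Evaluate root: (+ 13 144) = 157
Result: 157


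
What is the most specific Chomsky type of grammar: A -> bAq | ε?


Single nonterminal LHS, but b^n q^n is not regular
Classification: Type 2 (Context-Free)


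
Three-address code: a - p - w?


Break into single-operator statements:
t1 = a - p
t2 = t1 - w


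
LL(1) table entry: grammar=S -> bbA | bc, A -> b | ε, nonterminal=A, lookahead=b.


For [A, b]: 'b' ∈ FIRST(b)
Entry: A -> b


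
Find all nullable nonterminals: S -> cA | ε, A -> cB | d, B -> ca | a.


A nonterminal is nullable iff some alternative derives ε (directly, or every symbol in it is nullable)
Nullable: {S}


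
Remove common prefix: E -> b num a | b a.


Common prefix: 'b'
Factored: E -> b E', E' -> num a | a


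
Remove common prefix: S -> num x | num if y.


Common prefix: 'num'
Factored: S -> num S', S' -> x | if y


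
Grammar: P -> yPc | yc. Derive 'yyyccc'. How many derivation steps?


Derivation: P => yPc => yyPcc => yyyccc
Steps: 3


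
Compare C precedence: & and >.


'>' is relational (level 7); '&' is bitwise AND (level 5)
Higher level binds tighter
'>' has higher precedence than '&'


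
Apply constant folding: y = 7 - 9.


7 - 9 = -2 at compile time
Optimized: y = -2


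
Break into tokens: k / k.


Scan left to right, longest-match per lexeme
Tokens: ID(k), OP(/), ID(k)


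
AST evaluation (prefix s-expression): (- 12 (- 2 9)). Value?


Evaluate inner: (- 2 9) = -7
Evaluate root: (- 12 -7) = 19
Result: 19


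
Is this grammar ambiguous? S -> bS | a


right-linear, alternatives start with distinct terminals 'b' vs 'a': unique leftmost derivation
Unambiguous


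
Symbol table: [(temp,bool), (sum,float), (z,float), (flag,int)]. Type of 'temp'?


Lookup 'temp' → type bool


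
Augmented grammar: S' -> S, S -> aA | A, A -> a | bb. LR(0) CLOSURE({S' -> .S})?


Start: S' -> .S
For each item with dot before a nonterminal B, add B -> .γ for every B-production
Closure: [S' -> .S, S -> .aA, S -> .A, A -> .a, A -> .bb]


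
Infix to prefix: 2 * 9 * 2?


left-to-right (same/higher precedence on left): tree is (* (* 2 9) 2)
Prefix: * * 2 9 2


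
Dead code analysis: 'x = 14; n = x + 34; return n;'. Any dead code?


x is read by n's definition; n is returned
No dead code


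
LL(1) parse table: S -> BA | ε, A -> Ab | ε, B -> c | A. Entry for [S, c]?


For [S, c]: 'c' ∈ FIRST(BA)
Entry: S -> BA


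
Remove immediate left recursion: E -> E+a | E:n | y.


Left-recursive alternatives: E+a, E:n; non-recursive: y
Introduce E': E -> yE', E' -> +aE' | :nE' | ε


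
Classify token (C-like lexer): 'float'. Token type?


Pattern: reserved word
Type: KEYWORD


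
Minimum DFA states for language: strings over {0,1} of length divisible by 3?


Track length mod 3: states 0..2, accept at 0
Minimal DFA: 3 states


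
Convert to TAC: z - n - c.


Break into single-operator statements:
t1 = z - n
t2 = t1 - c


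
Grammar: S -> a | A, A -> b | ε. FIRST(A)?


Per alternative of A: FIRST(b) = {b}; FIRST(ε) = {ε}
FIRST(A) = {b, ε}


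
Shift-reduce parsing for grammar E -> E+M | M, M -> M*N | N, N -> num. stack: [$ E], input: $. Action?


start symbol E on stack, input exhausted
Action: accept


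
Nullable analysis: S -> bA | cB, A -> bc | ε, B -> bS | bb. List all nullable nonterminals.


A nonterminal is nullable iff some alternative derives ε (directly, or every symbol in it is nullable)
Nullable: {A}


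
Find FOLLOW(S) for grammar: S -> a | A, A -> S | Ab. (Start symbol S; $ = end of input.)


$ ∈ FOLLOW(S). For each A -> αBβ: add FIRST(β)\{ε} to FOLLOW(B); if β nullable, add FOLLOW(A).
FOLLOW(S) = {$, b}


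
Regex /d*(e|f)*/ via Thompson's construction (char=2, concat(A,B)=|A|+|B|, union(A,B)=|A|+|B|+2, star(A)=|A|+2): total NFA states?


Syntax tree has 3 char leaf(s), 1 union(s), 2 star(s)
chars contribute 3×2 = 6; each union adds +2; each star adds +2
Total: 6 + 2 + 4 = 12 states


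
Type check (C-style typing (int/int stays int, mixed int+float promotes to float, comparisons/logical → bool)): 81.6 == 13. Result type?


Operand types: float == int
Rule: comparison yields bool
Result type: bool


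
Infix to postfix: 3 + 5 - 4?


Left to right (same or higher precedence on left)
Postfix: 3 5 + 4 -


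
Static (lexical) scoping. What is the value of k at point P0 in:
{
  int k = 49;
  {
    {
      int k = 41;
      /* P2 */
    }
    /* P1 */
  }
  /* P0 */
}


k declared in the same block as P0
k = 49


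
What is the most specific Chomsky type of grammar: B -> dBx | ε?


Single nonterminal LHS, but d^n x^n is not regular
Classification: Type 2 (Context-Free)


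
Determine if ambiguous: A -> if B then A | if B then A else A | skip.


dangling else: 'if B then if B then skip else skip' parses two ways
Ambiguous


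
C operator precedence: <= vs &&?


'<=' is relational (level 7); '&&' is logical AND (level 2)
Higher level binds tighter
'<=' has higher precedence than '&&'


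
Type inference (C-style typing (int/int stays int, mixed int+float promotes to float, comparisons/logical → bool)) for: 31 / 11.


Operand types: int / int
Rule: mixed int/float promotes to float; int/int stays int
Result type: int


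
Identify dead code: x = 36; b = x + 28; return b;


x is read by b's definition; b is returned
No dead code


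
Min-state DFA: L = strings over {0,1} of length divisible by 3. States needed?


Track length mod 3: states 0..2, accept at 0
Minimal DFA: 3 states


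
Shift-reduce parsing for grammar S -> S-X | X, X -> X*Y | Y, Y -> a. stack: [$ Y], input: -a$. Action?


'Y' (not preceded by X*) is the handle for X -> Y
Action: reduce (X -> Y)


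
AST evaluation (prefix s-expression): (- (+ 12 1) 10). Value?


Evaluate inner: (+ 12 1) = 13
Evaluate root: (- 13 10) = 3
Result: 3


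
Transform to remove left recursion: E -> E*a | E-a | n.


Left-recursive alternatives: E*a, E-a; non-recursive: n
Introduce E': E -> nE', E' -> *aE' | -aE' | ε


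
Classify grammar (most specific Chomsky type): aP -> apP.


LHS has context (more than one symbol) and |LHS| ≤ |RHS|
Classification: Type 1 (Context-Sensitive)


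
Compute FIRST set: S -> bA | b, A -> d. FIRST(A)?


Per alternative of A: FIRST(d) = {d}
FIRST(A) = {d}


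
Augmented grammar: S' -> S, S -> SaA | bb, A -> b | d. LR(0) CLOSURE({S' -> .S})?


Start: S' -> .S
For each item with dot before a nonterminal B, add B -> .γ for every B-production
Closure: [S' -> .S, S -> .SaA, S -> .bb]


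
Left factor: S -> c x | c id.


Common prefix: 'c'
Factored: S -> c S', S' -> x | id


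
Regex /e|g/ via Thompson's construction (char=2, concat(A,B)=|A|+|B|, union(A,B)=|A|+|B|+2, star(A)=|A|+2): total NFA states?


Syntax tree has 2 char leaf(s), 1 union(s), 0 star(s)
chars contribute 2×2 = 4; each union adds +2; each star adds +2
Total: 4 + 2 + 0 = 6 states


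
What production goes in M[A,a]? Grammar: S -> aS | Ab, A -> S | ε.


For [A, a]: 'a' ∈ FIRST(S)
Entry: A -> S


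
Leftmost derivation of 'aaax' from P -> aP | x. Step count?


Derivation: P => aP => aaP => aaaP => aaax
Steps: 4


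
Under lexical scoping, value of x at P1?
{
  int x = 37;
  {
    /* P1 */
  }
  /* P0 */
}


P1's block does not declare x; resolves to the enclosing declaration at depth 0
x = 37


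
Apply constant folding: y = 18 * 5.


18 * 5 = 90 at compile time
Optimized: y = 90


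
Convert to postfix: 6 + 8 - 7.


Left to right (same or higher precedence on left)
Postfix: 6 8 + 7 -


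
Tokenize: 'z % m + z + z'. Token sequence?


Scan left to right, longest-match per lexeme
Tokens: ID(z), OP(%), ID(m), OP(+), ID(z), OP(+), ID(z)


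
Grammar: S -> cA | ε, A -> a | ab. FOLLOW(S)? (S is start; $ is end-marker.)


$ ∈ FOLLOW(S). For each A -> αBβ: add FIRST(β)\{ε} to FOLLOW(B); if β nullable, add FOLLOW(A).
FOLLOW(S) = {$}


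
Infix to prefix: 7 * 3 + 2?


left-to-right (same/higher precedence on left): tree is (+ (* 7 3) 2)
Prefix: + * 7 3 2


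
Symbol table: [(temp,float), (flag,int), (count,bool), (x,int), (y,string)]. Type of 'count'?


Lookup 'count' → type bool


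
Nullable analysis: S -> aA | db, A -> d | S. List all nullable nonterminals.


A nonterminal is nullable iff some alternative derives ε (directly, or every symbol in it is nullable)
Nullable: {}


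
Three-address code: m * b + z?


Break into single-operator statements:
t1 = m * b
t2 = t1 + z


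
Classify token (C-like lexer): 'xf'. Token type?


Pattern: letter/underscore followed by alphanumerics, not a keyword
Type: IDENTIFIER


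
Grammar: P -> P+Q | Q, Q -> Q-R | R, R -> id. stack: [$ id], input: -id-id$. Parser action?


'id' on top is the handle for R -> id
Action: reduce (R -> id)


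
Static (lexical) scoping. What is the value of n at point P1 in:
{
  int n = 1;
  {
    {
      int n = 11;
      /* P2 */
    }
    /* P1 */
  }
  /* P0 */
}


P1's block does not declare n; resolves to the enclosing declaration at depth 0
n = 1


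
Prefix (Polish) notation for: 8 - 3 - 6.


left-to-right (same/higher precedence on left): tree is (- (- 8 3) 6)
Prefix: - - 8 3 6


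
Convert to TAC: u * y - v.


Break into single-operator statements:
t1 = u * y
t2 = t1 - v


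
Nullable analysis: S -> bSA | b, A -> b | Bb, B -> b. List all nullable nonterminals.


A nonterminal is nullable iff some alternative derives ε (directly, or every symbol in it is nullable)
Nullable: {}


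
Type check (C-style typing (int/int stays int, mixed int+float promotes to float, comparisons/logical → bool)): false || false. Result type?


Operand types: bool || bool
Rule: logical operators take bool operands and yield bool
Result type: bool


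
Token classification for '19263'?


Pattern: digits only
Type: INTEGER_LITERAL


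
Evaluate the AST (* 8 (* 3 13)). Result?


Evaluate inner: (* 3 13) = 39
Evaluate root: (* 8 39) = 312
Result: 312


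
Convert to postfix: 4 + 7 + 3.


Left to right (same or higher precedence on left)
Postfix: 4 7 + 3 +


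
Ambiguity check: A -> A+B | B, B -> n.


precedence layered via separate nonterminal B: deterministic
Unambiguous


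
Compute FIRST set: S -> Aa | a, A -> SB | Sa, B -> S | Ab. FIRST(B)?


Per alternative of B: FIRST(S) = {a}; FIRST(Ab) = {a}
FIRST(B) = {a}


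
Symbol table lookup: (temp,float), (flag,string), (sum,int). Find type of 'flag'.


Lookup 'flag' → type string


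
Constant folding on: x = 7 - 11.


7 - 11 = -4 at compile time
Optimized: x = -4


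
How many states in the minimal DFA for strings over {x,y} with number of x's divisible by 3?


Track (count of x) mod 3: states 0..2, accept at 0
Minimal DFA: 3 states


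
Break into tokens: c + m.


Scan left to right, longest-match per lexeme
Tokens: ID(c), OP(+), ID(m)


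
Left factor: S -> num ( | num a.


Common prefix: 'num'
Factored: S -> num S', S' -> ( | a


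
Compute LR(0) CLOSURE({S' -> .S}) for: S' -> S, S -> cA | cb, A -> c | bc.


Start: S' -> .S
For each item with dot before a nonterminal B, add B -> .γ for every B-production
Closure: [S' -> .S, S -> .cA, S -> .cb]


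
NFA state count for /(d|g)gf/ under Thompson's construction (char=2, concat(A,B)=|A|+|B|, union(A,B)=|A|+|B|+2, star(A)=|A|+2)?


Syntax tree has 4 char leaf(s), 1 union(s), 0 star(s)
chars contribute 4×2 = 8; each union adds +2; each star adds +2
Total: 8 + 2 + 0 = 10 states


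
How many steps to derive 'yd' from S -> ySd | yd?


Derivation: S => yd
Steps: 1


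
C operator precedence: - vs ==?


'-' is additive (level 9); '==' is equality (level 6)
Higher level binds tighter
'-' has higher precedence than '=='


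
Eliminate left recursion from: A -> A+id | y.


Left-recursive alternatives: A+id; non-recursive: y
Introduce A': A -> yA', A' -> +idA' | ε


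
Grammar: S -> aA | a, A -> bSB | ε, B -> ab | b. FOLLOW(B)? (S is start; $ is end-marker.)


$ ∈ FOLLOW(S). For each A -> αBβ: add FIRST(β)\{ε} to FOLLOW(B); if β nullable, add FOLLOW(A).
FOLLOW(B) = {$, a, b}


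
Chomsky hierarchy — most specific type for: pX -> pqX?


LHS has context (more than one symbol) and |LHS| ≤ |RHS|
Classification: Type 1 (Context-Sensitive)


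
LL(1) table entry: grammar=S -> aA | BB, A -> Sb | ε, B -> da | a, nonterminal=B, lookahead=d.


For [B, d]: 'd' ∈ FIRST(da)
Entry: B -> da


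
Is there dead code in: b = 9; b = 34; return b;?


first assignment to b is overwritten before any read
Dead: 'b = 9'


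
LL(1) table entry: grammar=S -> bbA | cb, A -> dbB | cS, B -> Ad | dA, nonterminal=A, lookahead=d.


For [A, d]: 'd' ∈ FIRST(dbB)
Entry: A -> dbB


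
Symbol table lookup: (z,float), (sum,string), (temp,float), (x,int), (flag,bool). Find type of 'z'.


Lookup 'z' → type float


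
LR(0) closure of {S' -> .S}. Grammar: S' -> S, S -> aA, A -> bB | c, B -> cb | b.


Start: S' -> .S
For each item with dot before a nonterminal B, add B -> .γ for every B-production
Closure: [S' -> .S, S -> .aA]


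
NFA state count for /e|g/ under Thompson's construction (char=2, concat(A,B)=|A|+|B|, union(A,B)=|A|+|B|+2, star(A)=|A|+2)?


Syntax tree has 2 char leaf(s), 1 union(s), 0 star(s)
chars contribute 2×2 = 4; each union adds +2; each star adds +2
Total: 4 + 2 + 0 = 6 states


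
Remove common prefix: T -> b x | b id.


Common prefix: 'b'
Factored: T -> b T', T' -> x | id


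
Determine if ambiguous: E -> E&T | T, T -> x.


precedence layered via separate nonterminal T: deterministic
Unambiguous


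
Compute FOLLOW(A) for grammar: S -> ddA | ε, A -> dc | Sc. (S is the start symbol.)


$ ∈ FOLLOW(S). For each A -> αBβ: add FIRST(β)\{ε} to FOLLOW(B); if β nullable, add FOLLOW(A).
FOLLOW(A) = {$, c}


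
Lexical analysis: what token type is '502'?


Pattern: digits only
Type: INTEGER_LITERAL


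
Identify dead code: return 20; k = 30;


statement follows a return and is unreachable
Dead: 'k = 30'


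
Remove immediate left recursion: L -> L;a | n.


Left-recursive alternatives: L;a; non-recursive: n
Introduce L': L -> nL', L' -> ;aL' | ε


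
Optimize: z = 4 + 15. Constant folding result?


4 + 15 = 19 at compile time
Optimized: z = 19


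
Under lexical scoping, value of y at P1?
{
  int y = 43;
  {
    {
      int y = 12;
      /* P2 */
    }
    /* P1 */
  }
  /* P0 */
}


P1's block does not declare y; resolves to the enclosing declaration at depth 0
y = 43


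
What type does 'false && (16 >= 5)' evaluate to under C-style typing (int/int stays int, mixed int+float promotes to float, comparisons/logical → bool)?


Operand types: bool && bool
Rule: logical operators take bool operands and yield bool
Result type: bool


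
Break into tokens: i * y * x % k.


Scan left to right, longest-match per lexeme
Tokens: ID(i), OP(*), ID(y), OP(*), ID(x), OP(%), ID(k)


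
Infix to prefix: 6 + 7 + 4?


left-to-right (same/higher precedence on left): tree is (+ (+ 6 7) 4)
Prefix: + + 6 7 4


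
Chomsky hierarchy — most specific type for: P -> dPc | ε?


Single nonterminal LHS, but d^n c^n is not regular
Classification: Type 2 (Context-Free)


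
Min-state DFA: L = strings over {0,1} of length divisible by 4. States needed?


Track length mod 4: states 0..3, accept at 0
Minimal DFA: 4 states


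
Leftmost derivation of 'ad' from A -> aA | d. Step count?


Derivation: A => aA => ad
Steps: 2


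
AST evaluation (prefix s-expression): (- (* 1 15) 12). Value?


Evaluate inner: (* 1 15) = 15
Evaluate root: (- 15 12) = 3
Result: 3


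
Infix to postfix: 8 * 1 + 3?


Left to right (same or higher precedence on left)
Postfix: 8 1 * 3 +


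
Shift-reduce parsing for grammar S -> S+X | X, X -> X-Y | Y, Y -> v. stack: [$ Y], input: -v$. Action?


'Y' (not preceded by X-) is the handle for X -> Y
Action: reduce (X -> Y)


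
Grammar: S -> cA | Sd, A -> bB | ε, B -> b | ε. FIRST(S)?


Per alternative of S: FIRST(cA) = {c}; FIRST(Sd) = {c}
FIRST(S) = {c}


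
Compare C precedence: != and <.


'<' is relational (level 7); '!=' is equality (level 6)
Higher level binds tighter
'<' has higher precedence than '!='


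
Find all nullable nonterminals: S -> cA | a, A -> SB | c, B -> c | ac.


A nonterminal is nullable iff some alternative derives ε (directly, or every symbol in it is nullable)
Nullable: {}


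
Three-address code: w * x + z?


Break into single-operator statements:
t1 = w * x
t2 = t1 + z


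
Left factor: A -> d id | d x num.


Common prefix: 'd'
Factored: A -> d A', A' -> id | x num


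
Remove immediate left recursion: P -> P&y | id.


Left-recursive alternatives: P&y; non-recursive: id
Introduce P': P -> idP', P' -> &yP' | ε


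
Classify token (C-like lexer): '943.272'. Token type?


Pattern: digits with a decimal point
Type: FLOAT_LITERAL


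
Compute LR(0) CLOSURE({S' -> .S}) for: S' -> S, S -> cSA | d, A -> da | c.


Start: S' -> .S
For each item with dot before a nonterminal B, add B -> .γ for every B-production
Closure: [S' -> .S, S -> .cSA, S -> .d]


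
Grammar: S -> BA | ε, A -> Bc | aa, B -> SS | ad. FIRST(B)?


Per alternative of B: FIRST(SS) = {a, c, ε}; FIRST(ad) = {a}
FIRST(B) = {a, c, ε}


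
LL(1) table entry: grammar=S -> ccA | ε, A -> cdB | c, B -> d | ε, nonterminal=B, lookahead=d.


For [B, d]: 'd' ∈ FIRST(d)
Entry: B -> d


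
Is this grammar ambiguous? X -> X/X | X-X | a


'a/a-a' has two parse trees (no precedence encoded between / and -)
Ambiguous


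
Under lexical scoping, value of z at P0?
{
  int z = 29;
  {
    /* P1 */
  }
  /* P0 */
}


z declared in the same block as P0
z = 29


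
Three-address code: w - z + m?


Break into single-operator statements:
t1 = w - z
t2 = t1 + m


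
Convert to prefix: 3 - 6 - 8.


left-to-right (same/higher precedence on left): tree is (- (- 3 6) 8)
Prefix: - - 3 6 8


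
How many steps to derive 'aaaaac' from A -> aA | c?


Derivation: A => aA => aaA => aaaA => aaaaA => aaaaaA => aaaaac
Steps: 6


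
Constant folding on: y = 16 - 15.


16 - 15 = 1 at compile time
Optimized: y = 1


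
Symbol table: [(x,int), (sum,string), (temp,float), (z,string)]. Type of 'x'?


Lookup 'x' → type int


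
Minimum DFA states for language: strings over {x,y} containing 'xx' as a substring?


KMP-style automaton: 2 progress states + 1 absorbing accept = 3
Minimal DFA: 3 states


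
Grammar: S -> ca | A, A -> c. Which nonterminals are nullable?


A nonterminal is nullable iff some alternative derives ε (directly, or every symbol in it is nullable)
Nullable: {}


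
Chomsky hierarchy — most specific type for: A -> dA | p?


Right-linear: every RHS is a terminal or a terminal followed by one nonterminal
Classification: Type 3 (Regular)


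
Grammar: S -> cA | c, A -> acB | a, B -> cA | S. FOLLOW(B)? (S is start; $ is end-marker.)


$ ∈ FOLLOW(S). For each A -> αBβ: add FIRST(β)\{ε} to FOLLOW(B); if β nullable, add FOLLOW(A).
FOLLOW(B) = {$}


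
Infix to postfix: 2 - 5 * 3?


* has higher precedence, evaluate 5*3 first
Postfix: 2 5 3 * -


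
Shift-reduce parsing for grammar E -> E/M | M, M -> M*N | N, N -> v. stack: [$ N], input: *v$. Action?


'N' (not preceded by M*) is the handle for M -> N
Action: reduce (M -> N)


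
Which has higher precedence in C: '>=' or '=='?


'>=' is relational (level 7); '==' is equality (level 6)
Higher level binds tighter
'>=' has higher precedence than '=='


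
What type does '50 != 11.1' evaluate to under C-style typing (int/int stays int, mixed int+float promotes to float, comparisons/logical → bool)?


Operand types: int != float
Rule: comparison yields bool
Result type: bool


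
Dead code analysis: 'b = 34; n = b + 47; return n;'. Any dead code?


b is read by n's definition; n is returned
No dead code


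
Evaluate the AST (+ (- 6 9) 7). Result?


Evaluate inner: (- 6 9) = -3
Evaluate root: (+ -3 7) = 4
Result: 4


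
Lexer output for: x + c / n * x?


Scan left to right, longest-match per lexeme
Tokens: ID(x), OP(+), ID(c), OP(/), ID(n), OP(*), ID(x)


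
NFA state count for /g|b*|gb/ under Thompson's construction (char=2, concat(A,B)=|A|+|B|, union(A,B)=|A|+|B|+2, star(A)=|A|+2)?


Syntax tree has 4 char leaf(s), 2 union(s), 1 star(s)
chars contribute 4×2 = 8; each union adds +2; each star adds +2
Total: 8 + 4 + 2 = 14 states


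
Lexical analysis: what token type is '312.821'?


Pattern: digits with a decimal point
Type: FLOAT_LITERAL


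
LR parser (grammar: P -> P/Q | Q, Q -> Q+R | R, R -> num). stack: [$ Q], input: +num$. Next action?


shift '+' to continue Q -> Q+R
Action: shift


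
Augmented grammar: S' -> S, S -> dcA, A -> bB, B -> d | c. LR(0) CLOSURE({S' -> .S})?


Start: S' -> .S
For each item with dot before a nonterminal B, add B -> .γ for every B-production
Closure: [S' -> .S, S -> .dcA]


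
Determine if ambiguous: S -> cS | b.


right-linear, alternatives start with distinct terminals 'c' vs 'b': unique leftmost derivation
Unambiguous


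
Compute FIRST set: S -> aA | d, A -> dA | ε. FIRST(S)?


Per alternative of S: FIRST(aA) = {a}; FIRST(d) = {d}
FIRST(S) = {a, d}


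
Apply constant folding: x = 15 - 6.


15 - 6 = 9 at compile time
Optimized: x = 9


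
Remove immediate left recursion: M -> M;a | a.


Left-recursive alternatives: M;a; non-recursive: a
Introduce M': M -> aM', M' -> ;aM' | ε


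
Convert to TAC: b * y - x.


Break into single-operator statements:
t1 = b * y
t2 = t1 - x


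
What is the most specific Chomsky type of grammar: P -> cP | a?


Right-linear: every RHS is a terminal or a terminal followed by one nonterminal
Classification: Type 3 (Regular)


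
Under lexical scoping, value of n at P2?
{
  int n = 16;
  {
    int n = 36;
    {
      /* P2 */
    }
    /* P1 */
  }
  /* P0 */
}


P2's block does not declare n; resolves to the enclosing declaration at depth 1
n = 36


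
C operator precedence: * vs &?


'*' is multiplicative (level 10); '&' is bitwise AND (level 5)
Higher level binds tighter
'*' has higher precedence than '&'


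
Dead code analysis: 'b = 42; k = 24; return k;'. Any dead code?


b is assigned but never read
Dead: 'b = 42'


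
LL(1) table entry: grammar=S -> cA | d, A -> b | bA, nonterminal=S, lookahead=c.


For [S, c]: 'c' ∈ FIRST(cA)
Entry: S -> cA


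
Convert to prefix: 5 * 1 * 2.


left-to-right (same/higher precedence on left): tree is (* (* 5 1) 2)
Prefix: * * 5 1 2


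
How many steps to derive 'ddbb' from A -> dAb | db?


Derivation: A => dAb => ddbb
Steps: 2


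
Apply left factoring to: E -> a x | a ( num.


Common prefix: 'a'
Factored: E -> a E', E' -> x | ( num


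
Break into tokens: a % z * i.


Scan left to right, longest-match per lexeme
Tokens: ID(a), OP(%), ID(z), OP(*), ID(i)


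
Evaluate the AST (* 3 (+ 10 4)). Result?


Evaluate inner: (+ 10 4) = 14
Evaluate root: (* 3 14) = 42
Result: 42


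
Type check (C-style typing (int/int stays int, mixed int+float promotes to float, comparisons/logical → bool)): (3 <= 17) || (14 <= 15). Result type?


Operand types: bool || bool
Rule: logical operators take bool operands and yield bool
Result type: bool


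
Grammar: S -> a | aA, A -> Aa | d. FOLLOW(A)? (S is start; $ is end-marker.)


$ ∈ FOLLOW(S). For each A -> αBβ: add FIRST(β)\{ε} to FOLLOW(B); if β nullable, add FOLLOW(A).
FOLLOW(A) = {$, a}


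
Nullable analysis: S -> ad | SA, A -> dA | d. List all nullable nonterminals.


A nonterminal is nullable iff some alternative derives ε (directly, or every symbol in it is nullable)
Nullable: {}


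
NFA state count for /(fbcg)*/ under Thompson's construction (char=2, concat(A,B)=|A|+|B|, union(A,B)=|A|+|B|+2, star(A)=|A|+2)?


Syntax tree has 4 char leaf(s), 0 union(s), 1 star(s)
chars contribute 4×2 = 8; each union adds +2; each star adds +2
Total: 8 + 0 + 2 = 10 states


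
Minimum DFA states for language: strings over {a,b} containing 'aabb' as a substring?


KMP-style automaton: 4 progress states + 1 absorbing accept = 5
Minimal DFA: 5 states


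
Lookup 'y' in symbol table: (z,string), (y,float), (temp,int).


Lookup 'y' → type float


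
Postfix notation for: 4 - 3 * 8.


* has higher precedence, evaluate 3*8 first
Postfix: 4 3 8 * -


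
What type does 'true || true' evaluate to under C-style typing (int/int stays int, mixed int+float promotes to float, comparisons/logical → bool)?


Operand types: bool || bool
Rule: logical operators take bool operands and yield bool
Result type: bool


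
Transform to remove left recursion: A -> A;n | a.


Left-recursive alternatives: A;n; non-recursive: a
Introduce A': A -> aA', A' -> ;nA' | ε


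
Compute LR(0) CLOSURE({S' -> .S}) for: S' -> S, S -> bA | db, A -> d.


Start: S' -> .S
For each item with dot before a nonterminal B, add B -> .γ for every B-production
Closure: [S' -> .S, S -> .bA, S -> .db]


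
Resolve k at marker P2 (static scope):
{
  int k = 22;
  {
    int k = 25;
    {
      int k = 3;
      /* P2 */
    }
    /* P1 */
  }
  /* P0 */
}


k declared in the same block as P2
k = 3


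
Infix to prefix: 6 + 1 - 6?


left-to-right (same/higher precedence on left): tree is (- (+ 6 1) 6)
Prefix: - + 6 1 6


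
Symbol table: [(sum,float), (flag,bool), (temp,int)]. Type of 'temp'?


Lookup 'temp' → type int


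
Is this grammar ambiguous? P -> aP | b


right-linear, alternatives start with distinct terminals 'a' vs 'b': unique leftmost derivation
Unambiguous


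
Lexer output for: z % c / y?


Scan left to right, longest-match per lexeme
Tokens: ID(z), OP(%), ID(c), OP(/), ID(y)


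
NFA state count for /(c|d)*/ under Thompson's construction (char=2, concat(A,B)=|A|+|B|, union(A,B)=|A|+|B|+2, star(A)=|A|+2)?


Syntax tree has 2 char leaf(s), 1 union(s), 1 star(s)
chars contribute 2×2 = 4; each union adds +2; each star adds +2
Total: 4 + 2 + 2 = 8 states


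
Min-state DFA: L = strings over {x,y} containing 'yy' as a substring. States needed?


KMP-style automaton: 2 progress states + 1 absorbing accept = 3
Minimal DFA: 3 states


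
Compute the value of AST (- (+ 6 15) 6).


Evaluate inner: (+ 6 15) = 21
Evaluate root: (- 21 6) = 15
Result: 15


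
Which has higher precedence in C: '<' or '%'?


'%' is multiplicative (level 10); '<' is relational (level 7)
Higher level binds tighter
'%' has higher precedence than '<'


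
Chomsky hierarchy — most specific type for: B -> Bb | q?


Left-linear: every RHS is a terminal or one nonterminal followed by a terminal
Classification: Type 3 (Regular)


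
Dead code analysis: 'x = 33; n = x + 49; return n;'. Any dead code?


x is read by n's definition; n is returned
No dead code


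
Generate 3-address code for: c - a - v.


Break into single-operator statements:
t1 = c - a
t2 = t1 - v


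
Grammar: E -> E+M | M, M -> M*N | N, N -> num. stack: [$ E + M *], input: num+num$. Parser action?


no handle; shift 'num'
Action: shift


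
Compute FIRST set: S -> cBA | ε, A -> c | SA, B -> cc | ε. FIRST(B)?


Per alternative of B: FIRST(cc) = {c}; FIRST(ε) = {ε}
FIRST(B) = {c, ε}


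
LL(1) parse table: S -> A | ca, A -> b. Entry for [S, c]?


For [S, c]: 'c' ∈ FIRST(ca)
Entry: S -> ca


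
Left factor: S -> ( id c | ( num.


Common prefix: '('
Factored: S -> ( S', S' -> id c | num


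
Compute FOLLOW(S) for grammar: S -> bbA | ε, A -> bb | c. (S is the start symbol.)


$ ∈ FOLLOW(S). For each A -> αBβ: add FIRST(β)\{ε} to FOLLOW(B); if β nullable, add FOLLOW(A).
FOLLOW(S) = {$}


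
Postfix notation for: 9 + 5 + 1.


Left to right (same or higher precedence on left)
Postfix: 9 5 + 1 +


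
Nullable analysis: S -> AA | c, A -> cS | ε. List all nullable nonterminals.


A nonterminal is nullable iff some alternative derives ε (directly, or every symbol in it is nullable)
Nullable: {A, S}


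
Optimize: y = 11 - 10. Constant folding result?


11 - 10 = 1 at compile time
Optimized: y = 1


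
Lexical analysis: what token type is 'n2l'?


Pattern: letter/underscore followed by alphanumerics, not a keyword
Type: IDENTIFIER


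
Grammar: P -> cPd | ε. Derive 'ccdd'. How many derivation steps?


Derivation: P => cPd => ccPdd => ccdd
Steps: 3


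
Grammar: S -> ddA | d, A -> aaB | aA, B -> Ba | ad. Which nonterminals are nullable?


A nonterminal is nullable iff some alternative derives ε (directly, or every symbol in it is nullable)
Nullable: {}


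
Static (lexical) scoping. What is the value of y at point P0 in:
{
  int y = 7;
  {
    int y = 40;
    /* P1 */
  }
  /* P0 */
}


y declared in the same block as P0
y = 7


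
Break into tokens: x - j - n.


Scan left to right, longest-match per lexeme
Tokens: ID(x), OP(-), ID(j), OP(-), ID(n)


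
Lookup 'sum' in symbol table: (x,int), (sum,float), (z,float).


Lookup 'sum' → type float


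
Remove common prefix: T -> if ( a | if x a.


Common prefix: 'if'
Factored: T -> if T', T' -> ( a | x a


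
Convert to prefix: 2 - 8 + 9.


left-to-right (same/higher precedence on left): tree is (+ (- 2 8) 9)
Prefix: + - 2 8 9


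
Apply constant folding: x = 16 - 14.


16 - 14 = 2 at compile time
Optimized: x = 2


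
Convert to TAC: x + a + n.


Break into single-operator statements:
t1 = x + a
t2 = t1 + n


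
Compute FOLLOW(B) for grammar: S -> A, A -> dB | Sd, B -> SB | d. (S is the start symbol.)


$ ∈ FOLLOW(S). For each A -> αBβ: add FIRST(β)\{ε} to FOLLOW(B); if β nullable, add FOLLOW(A).
FOLLOW(B) = {$, d}


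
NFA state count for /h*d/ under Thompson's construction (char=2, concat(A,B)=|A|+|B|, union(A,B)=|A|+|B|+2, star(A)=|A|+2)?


Syntax tree has 2 char leaf(s), 0 union(s), 1 star(s)
chars contribute 2×2 = 4; each union adds +2; each star adds +2
Total: 4 + 0 + 2 = 6 states


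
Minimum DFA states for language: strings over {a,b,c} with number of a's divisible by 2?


Track (count of a) mod 2: states 0..1, accept at 0
Minimal DFA: 2 states


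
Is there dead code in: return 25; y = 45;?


statement follows a return and is unreachable
Dead: 'y = 45'


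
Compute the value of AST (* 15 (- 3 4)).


Evaluate inner: (- 3 4) = -1
Evaluate root: (* 15 -1) = -15
Result: -15


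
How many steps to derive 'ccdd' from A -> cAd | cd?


Derivation: A => cAd => ccdd
Steps: 2


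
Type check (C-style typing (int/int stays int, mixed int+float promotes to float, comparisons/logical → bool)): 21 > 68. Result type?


Operand types: int > int
Rule: comparison yields bool
Result type: bool


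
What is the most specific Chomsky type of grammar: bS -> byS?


LHS has context (more than one symbol) and |LHS| ≤ |RHS|
Classification: Type 1 (Context-Sensitive)


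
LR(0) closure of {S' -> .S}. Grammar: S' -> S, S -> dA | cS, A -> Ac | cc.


Start: S' -> .S
For each item with dot before a nonterminal B, add B -> .γ for every B-production
Closure: [S' -> .S, S -> .dA, S -> .cS]


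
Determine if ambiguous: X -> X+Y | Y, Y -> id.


precedence layered via separate nonterminal Y: deterministic
Unambiguous


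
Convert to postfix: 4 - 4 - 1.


Left to right (same or higher precedence on left)
Postfix: 4 4 - 1 -


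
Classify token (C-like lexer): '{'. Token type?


Pattern: delimiter/punctuation
Type: PUNCTUATION


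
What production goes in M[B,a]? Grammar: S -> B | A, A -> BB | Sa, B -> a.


For [B, a]: 'a' ∈ FIRST(a)
Entry: B -> a


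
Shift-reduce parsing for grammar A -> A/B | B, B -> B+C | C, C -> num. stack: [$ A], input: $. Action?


start symbol A on stack, input exhausted
Action: accept


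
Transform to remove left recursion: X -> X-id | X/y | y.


Left-recursive alternatives: X-id, X/y; non-recursive: y
Introduce X': X -> yX', X' -> -idX' | /yX' | ε


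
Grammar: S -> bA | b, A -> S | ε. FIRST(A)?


Per alternative of A: FIRST(S) = {b}; FIRST(ε) = {ε}
FIRST(A) = {b, ε}


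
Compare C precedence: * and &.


'*' is multiplicative (level 10); '&' is bitwise AND (level 5)
Higher level binds tighter
'*' has higher precedence than '&'


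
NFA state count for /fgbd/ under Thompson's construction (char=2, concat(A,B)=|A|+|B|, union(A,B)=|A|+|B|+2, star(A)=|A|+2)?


Syntax tree has 4 char leaf(s), 0 union(s), 0 star(s)
chars contribute 4×2 = 8; each union adds +2; each star adds +2
Total: 8 + 0 + 0 = 8 states


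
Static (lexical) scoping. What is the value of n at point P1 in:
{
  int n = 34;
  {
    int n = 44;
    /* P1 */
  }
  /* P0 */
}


n declared in the same block as P1
n = 44


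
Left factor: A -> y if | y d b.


Common prefix: 'y'
Factored: A -> y A', A' -> if | d b


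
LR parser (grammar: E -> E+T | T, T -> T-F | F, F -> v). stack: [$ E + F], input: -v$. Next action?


'F' (not preceded by T-) is the handle for T -> F
Action: reduce (T -> F)


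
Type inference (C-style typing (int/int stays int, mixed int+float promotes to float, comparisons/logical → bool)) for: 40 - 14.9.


Operand types: int - float
Rule: mixed int/float promotes to float; int/int stays int
Result type: float


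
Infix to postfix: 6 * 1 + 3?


Left to right (same or higher precedence on left)
Postfix: 6 1 * 3 +


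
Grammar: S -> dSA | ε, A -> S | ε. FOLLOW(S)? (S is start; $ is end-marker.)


$ ∈ FOLLOW(S). For each A -> αBβ: add FIRST(β)\{ε} to FOLLOW(B); if β nullable, add FOLLOW(A).
FOLLOW(S) = {$, d}


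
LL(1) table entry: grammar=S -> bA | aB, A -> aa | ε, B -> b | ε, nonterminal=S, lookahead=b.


For [S, b]: 'b' ∈ FIRST(bA)
Entry: S -> bA


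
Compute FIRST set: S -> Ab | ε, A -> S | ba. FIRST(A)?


Per alternative of A: FIRST(S) = {b, ε}; FIRST(ba) = {b}
FIRST(A) = {b, ε}


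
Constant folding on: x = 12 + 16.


12 + 16 = 28 at compile time
Optimized: x = 28


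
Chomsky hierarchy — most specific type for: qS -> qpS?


LHS has context (more than one symbol) and |LHS| ≤ |RHS|
Classification: Type 1 (Context-Sensitive)


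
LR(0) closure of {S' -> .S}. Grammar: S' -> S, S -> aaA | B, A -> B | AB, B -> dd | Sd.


Start: S' -> .S
For each item with dot before a nonterminal B, add B -> .γ for every B-production
Closure: [S' -> .S, S -> .aaA, S -> .B, B -> .dd, B -> .Sd]


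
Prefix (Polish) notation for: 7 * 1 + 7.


left-to-right (same/higher precedence on left): tree is (+ (* 7 1) 7)
Prefix: + * 7 1 7


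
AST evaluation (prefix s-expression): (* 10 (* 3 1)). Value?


Evaluate inner: (* 3 1) = 3
Evaluate root: (* 10 3) = 30
Result: 30


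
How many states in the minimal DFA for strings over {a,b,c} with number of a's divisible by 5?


Track (count of a) mod 5: states 0..4, accept at 0
Minimal DFA: 5 states


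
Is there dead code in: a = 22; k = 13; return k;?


a is assigned but never read
Dead: 'a = 22'


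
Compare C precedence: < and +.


'+' is additive (level 9); '<' is relational (level 7)
Higher level binds tighter
'+' has higher precedence than '<'


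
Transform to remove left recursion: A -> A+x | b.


Left-recursive alternatives: A+x; non-recursive: b
Introduce A': A -> bA', A' -> +xA' | ε


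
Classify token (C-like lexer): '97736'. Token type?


Pattern: digits only
Type: INTEGER_LITERAL


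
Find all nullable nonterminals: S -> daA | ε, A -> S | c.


A nonterminal is nullable iff some alternative derives ε (directly, or every symbol in it is nullable)
Nullable: {A, S}


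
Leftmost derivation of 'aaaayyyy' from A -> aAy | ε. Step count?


Derivation: A => aAy => aaAyy => aaaAyyy => aaaaAyyyy => aaaayyyy
Steps: 5
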